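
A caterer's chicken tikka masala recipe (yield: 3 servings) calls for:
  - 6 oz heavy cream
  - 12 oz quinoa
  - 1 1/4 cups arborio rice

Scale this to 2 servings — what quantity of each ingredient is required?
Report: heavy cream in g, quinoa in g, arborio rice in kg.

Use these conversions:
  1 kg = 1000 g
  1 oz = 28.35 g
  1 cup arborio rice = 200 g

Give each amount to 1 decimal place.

heavy cream: 113.4 g; quinoa: 226.8 g; arborio rice: 0.2 kg

Scaling factor: 2/3.
heavy cream: 6 oz × 2/3 × 28.35 g/oz = 113.4 g
quinoa: 12 oz × 2/3 × 28.35 g/oz = 226.8 g
arborio rice: 1.25 cup × 2/3 × 200 g/cup ÷ 1000 g/kg ≈ 0.2 kg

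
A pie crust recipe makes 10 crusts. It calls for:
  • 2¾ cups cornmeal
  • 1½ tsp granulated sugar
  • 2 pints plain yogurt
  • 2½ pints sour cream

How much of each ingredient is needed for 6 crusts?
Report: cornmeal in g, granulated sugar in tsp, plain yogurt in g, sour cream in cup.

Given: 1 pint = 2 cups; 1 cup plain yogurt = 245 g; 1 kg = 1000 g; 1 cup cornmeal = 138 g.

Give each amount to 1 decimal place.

Scaling factor: 6/10 = 3/5 = 0.6.
cornmeal: 2.75 cup × 3/5 × 138 g/cup = 227.7 g
granulated sugar: 1.5 tsp × 3/5 = 0.9 tsp
plain yogurt: 2 pint × 3/5 × 2 cup/pint × 245 g/cup = 588.0 g
sour cream: 2.5 pint × 3/5 × 2 cup/pint = 3.0 cup

cornmeal: 227.7 g; granulated sugar: 0.9 tsp; plain yogurt: 588.0 g; sour cream: 3.0 cup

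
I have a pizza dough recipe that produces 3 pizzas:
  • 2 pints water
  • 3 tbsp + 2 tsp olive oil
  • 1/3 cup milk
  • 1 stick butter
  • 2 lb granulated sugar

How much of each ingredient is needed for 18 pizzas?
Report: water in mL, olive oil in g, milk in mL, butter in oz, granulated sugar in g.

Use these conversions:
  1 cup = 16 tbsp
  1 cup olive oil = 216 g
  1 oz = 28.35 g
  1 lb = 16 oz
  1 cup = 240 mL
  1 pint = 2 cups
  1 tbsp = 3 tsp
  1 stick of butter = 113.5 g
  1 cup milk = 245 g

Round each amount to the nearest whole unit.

Scaling factor: 18/3 = 6.
water: 2 pint × 6 × 2 cup/pint × 240 mL/cup = 5760 mL
olive oil: (3 tbsp + 2 tsp = 11/3 tbsp) × 6 ÷ 16 tbsp/cup × 216 g/cup = 297 g
milk: 1/3 cup × 6 × 240 mL/cup = 480 mL
butter: 1 stick × 6 × 113.5 g/stick ÷ 28.35 g/oz ≈ 24 oz
granulated sugar: 2 lb × 6 × 16 oz/lb × 28.35 g/oz ≈ 5443 g

water: 5760 mL; olive oil: 297 g; milk: 480 mL; butter: 24 oz; granulated sugar: 5443 g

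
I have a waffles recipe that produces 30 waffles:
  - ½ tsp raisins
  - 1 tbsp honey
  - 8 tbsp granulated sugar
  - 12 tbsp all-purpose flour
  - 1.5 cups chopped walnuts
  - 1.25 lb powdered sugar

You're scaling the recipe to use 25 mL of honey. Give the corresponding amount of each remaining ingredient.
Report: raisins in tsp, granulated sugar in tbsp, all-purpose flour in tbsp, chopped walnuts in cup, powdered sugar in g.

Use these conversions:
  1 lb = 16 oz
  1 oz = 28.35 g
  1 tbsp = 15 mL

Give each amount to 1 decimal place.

raisins: 0.8 tsp; granulated sugar: 13.3 tbsp; all-purpose flour: 20.0 tbsp; chopped walnuts: 2.5 cup; powdered sugar: 945.0 g

The original recipe has 15 mL of honey, so the scaling factor is 25 ÷ 15 = 5/3.
raisins: 0.5 tsp × 5/3 ≈ 0.8 tsp
granulated sugar: 8 tbsp × 5/3 ≈ 13.3 tbsp
all-purpose flour: 12 tbsp × 5/3 = 20.0 tbsp
chopped walnuts: 1.5 cup × 5/3 = 2.5 cup
powdered sugar: 1.25 lb × 5/3 × 16 oz/lb × 28.35 g/oz = 945.0 g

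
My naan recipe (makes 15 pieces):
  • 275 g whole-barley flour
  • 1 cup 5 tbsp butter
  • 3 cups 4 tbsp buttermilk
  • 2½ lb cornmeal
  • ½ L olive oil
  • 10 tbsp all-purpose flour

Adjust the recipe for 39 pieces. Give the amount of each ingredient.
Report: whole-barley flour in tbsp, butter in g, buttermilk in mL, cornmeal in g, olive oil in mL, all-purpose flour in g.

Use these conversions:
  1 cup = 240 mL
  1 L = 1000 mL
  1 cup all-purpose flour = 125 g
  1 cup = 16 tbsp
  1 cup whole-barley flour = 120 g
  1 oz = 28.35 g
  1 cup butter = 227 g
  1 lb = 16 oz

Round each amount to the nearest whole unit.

whole-barley flour: 95 tbsp; butter: 775 g; buttermilk: 2028 mL; cornmeal: 2948 g; olive oil: 1300 mL; all-purpose flour: 203 g

Scaling factor: 39/15 = 13/5 = 2.6.
whole-barley flour: 275 g × 13/5 ÷ 120 g/cup × 16 tbsp/cup ≈ 95 tbsp
butter: (1 cup + 5 tbsp = 1.3125 cup) × 13/5 × 227 g/cup ≈ 775 g
buttermilk: (3 cup + 4 tbsp = 3.25 cup) × 13/5 × 240 mL/cup = 2028 mL
cornmeal: 2.5 lb × 13/5 × 16 oz/lb × 28.35 g/oz ≈ 2948 g
olive oil: 0.5 L × 13/5 × 1000 mL/L = 1300 mL
all-purpose flour: 10 tbsp × 13/5 ÷ 16 tbsp/cup × 125 g/cup ≈ 203 g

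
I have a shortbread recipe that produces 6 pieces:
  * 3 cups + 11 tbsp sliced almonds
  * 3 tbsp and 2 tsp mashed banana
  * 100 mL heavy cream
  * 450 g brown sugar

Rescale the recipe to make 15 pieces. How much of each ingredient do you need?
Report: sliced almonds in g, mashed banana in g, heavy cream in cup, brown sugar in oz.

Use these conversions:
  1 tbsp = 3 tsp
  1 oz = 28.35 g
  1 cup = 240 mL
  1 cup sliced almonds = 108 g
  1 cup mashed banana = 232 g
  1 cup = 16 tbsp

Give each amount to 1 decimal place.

Scaling factor: 15/6 = 5/2 = 2.5.
sliced almonds: (3 cup + 11 tbsp = 3.6875 cup) × 5/2 × 108 g/cup ≈ 995.6 g
mashed banana: (3 tbsp + 2 tsp = 11/3 tbsp) × 5/2 ÷ 16 tbsp/cup × 232 g/cup ≈ 132.9 g
heavy cream: 100 mL × 5/2 ÷ 240 mL/cup ≈ 1.0 cup
brown sugar: 450 g × 5/2 ÷ 28.35 g/oz ≈ 39.7 oz

sliced almonds: 995.6 g; mashed banana: 132.9 g; heavy cream: 1.0 cup; brown sugar: 39.7 oz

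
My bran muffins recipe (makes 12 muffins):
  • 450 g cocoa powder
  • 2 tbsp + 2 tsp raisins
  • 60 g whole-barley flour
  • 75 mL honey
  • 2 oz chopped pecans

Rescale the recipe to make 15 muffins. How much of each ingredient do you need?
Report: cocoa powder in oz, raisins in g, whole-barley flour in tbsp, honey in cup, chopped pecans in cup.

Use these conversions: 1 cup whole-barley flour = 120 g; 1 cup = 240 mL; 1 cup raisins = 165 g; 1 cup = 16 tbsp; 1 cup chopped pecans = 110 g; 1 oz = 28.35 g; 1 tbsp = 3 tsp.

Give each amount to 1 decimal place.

cocoa powder: 19.8 oz; raisins: 34.4 g; whole-barley flour: 10.0 tbsp; honey: 0.4 cup; chopped pecans: 0.6 cup

Scaling factor: 15/12 = 5/4 = 1.25.
cocoa powder: 450 g × 5/4 ÷ 28.35 g/oz ≈ 19.8 oz
raisins: (2 tbsp + 2 tsp = 8/3 tbsp) × 5/4 ÷ 16 tbsp/cup × 165 g/cup ≈ 34.4 g
whole-barley flour: 60 g × 5/4 ÷ 120 g/cup × 16 tbsp/cup = 10.0 tbsp
honey: 75 mL × 5/4 ÷ 240 mL/cup ≈ 0.4 cup
chopped pecans: 2 oz × 5/4 × 28.35 g/oz ÷ 110 g/cup ≈ 0.6 cup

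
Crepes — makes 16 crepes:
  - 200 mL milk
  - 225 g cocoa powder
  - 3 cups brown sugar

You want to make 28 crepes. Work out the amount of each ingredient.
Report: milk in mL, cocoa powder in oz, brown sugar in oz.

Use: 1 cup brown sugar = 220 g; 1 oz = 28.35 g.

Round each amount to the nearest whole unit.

milk: 350 mL; cocoa powder: 14 oz; brown sugar: 41 oz

Scaling factor: 28/16 = 7/4 = 1.75.
milk: 200 mL × 7/4 = 350 mL
cocoa powder: 225 g × 7/4 ÷ 28.35 g/oz ≈ 14 oz
brown sugar: 3 cup × 7/4 × 220 g/cup ÷ 28.35 g/oz ≈ 41 oz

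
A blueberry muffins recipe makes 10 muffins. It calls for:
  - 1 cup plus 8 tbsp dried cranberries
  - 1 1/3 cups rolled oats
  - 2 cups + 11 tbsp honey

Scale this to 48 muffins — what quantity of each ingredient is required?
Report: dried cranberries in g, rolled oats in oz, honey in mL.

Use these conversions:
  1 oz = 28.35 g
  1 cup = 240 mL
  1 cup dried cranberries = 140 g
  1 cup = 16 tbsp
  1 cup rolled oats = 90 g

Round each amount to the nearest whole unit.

dried cranberries: 1008 g; rolled oats: 20 oz; honey: 3096 mL

Scaling factor: 48/10 = 24/5 = 4.8.
dried cranberries: (1 cup + 8 tbsp = 1.5 cup) × 24/5 × 140 g/cup = 1008 g
rolled oats: 4/3 cup × 24/5 × 90 g/cup ÷ 28.35 g/oz ≈ 20 oz
honey: (2 cup + 11 tbsp = 2.6875 cup) × 24/5 × 240 mL/cup = 3096 mL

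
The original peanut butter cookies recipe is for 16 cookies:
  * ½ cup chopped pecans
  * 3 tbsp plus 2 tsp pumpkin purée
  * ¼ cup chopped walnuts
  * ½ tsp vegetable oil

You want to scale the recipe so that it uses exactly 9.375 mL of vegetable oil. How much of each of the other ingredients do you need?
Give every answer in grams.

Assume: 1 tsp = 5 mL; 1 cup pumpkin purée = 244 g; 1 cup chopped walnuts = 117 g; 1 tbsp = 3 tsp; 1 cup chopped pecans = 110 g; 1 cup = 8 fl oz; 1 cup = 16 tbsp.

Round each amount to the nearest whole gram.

chopped pecans: 206 g; pumpkin purée: 210 g; chopped walnuts: 110 g

The original recipe has 2.5 mL of vegetable oil, so the scaling factor is 9.375 ÷ 2.5 = 15/4 = 3.75.
chopped pecans: 0.5 cup × 15/4 × 110 g/cup ≈ 206 g
pumpkin purée: (3 tbsp + 2 tsp = 11/3 tbsp) × 15/4 ÷ 16 tbsp/cup × 244 g/cup ≈ 210 g
chopped walnuts: 0.25 cup × 15/4 × 117 g/cup ≈ 110 g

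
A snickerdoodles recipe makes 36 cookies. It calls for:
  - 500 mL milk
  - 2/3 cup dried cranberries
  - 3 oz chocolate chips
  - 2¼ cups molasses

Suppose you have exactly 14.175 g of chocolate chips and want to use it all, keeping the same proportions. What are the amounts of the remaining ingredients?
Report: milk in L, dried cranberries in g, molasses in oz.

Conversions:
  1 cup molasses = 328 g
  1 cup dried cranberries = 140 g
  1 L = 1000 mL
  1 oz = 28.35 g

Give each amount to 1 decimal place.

The original recipe has 85.05 g of chocolate chips, so the scaling factor is 14.175 ÷ 85.05 = 1/6.
milk: 500 mL × 1/6 ÷ 1000 mL/L ≈ 0.1 L
dried cranberries: 2/3 cup × 1/6 × 140 g/cup ≈ 15.6 g
molasses: 2.25 cup × 1/6 × 328 g/cup ÷ 28.35 g/oz ≈ 4.3 oz

milk: 0.1 L; dried cranberries: 15.6 g; molasses: 4.3 oz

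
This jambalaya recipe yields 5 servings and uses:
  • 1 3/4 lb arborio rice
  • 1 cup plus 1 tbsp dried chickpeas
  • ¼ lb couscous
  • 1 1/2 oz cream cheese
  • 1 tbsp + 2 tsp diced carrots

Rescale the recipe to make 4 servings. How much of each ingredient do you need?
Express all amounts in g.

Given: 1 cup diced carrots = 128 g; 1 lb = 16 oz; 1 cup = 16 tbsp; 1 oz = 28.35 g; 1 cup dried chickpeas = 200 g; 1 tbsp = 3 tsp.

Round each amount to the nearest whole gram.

Scaling factor: 4/5 = 0.8.
arborio rice: 1.75 lb × 4/5 × 16 oz/lb × 28.35 g/oz ≈ 635 g
dried chickpeas: (1 cup + 1 tbsp = 1.0625 cup) × 4/5 × 200 g/cup = 170 g
couscous: 0.25 lb × 4/5 × 16 oz/lb × 28.35 g/oz ≈ 91 g
cream cheese: 1.5 oz × 4/5 × 28.35 g/oz ≈ 34 g
diced carrots: (1 tbsp + 2 tsp = 5/3 tbsp) × 4/5 ÷ 16 tbsp/cup × 128 g/cup ≈ 11 g

arborio rice: 635 g; dried chickpeas: 170 g; couscous: 91 g; cream cheese: 34 g; diced carrots: 11 g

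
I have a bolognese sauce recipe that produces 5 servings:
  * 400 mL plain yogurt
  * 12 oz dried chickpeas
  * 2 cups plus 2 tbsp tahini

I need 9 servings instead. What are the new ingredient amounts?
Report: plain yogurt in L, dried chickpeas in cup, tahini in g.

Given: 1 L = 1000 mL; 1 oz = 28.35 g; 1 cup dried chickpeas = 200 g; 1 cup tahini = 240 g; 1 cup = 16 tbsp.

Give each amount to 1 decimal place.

plain yogurt: 0.7 L; dried chickpeas: 3.1 cup; tahini: 918.0 g

Scaling factor: 9/5 = 1.8.
plain yogurt: 400 mL × 9/5 ÷ 1000 mL/L ≈ 0.7 L
dried chickpeas: 12 oz × 9/5 × 28.35 g/oz ÷ 200 g/cup ≈ 3.1 cup
tahini: (2 cup + 2 tbsp = 2.125 cup) × 9/5 × 240 g/cup = 918.0 g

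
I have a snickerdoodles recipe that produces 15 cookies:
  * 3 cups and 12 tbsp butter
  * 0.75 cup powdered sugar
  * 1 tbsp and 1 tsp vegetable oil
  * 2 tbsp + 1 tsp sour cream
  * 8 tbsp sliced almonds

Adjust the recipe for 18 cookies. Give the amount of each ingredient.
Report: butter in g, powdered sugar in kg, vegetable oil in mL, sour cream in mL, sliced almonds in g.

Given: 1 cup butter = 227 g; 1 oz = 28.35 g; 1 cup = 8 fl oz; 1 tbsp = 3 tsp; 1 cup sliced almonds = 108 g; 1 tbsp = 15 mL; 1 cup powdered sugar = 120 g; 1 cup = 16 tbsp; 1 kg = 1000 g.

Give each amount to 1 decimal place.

Scaling factor: 18/15 = 6/5 = 1.2.
butter: (3 cup + 12 tbsp = 3.75 cup) × 6/5 × 227 g/cup = 1021.5 g
powdered sugar: 0.75 cup × 6/5 × 120 g/cup ÷ 1000 g/kg ≈ 0.1 kg
vegetable oil: (1 tbsp + 1 tsp = 4/3 tbsp) × 6/5 × 15 mL/tbsp = 24.0 mL
sour cream: (2 tbsp + 1 tsp = 7/3 tbsp) × 6/5 × 15 mL/tbsp = 42.0 mL
sliced almonds: 8 tbsp × 6/5 ÷ 16 tbsp/cup × 108 g/cup = 64.8 g

butter: 1021.5 g; powdered sugar: 0.1 kg; vegetable oil: 24.0 mL; sour cream: 42.0 mL; sliced almonds: 64.8 g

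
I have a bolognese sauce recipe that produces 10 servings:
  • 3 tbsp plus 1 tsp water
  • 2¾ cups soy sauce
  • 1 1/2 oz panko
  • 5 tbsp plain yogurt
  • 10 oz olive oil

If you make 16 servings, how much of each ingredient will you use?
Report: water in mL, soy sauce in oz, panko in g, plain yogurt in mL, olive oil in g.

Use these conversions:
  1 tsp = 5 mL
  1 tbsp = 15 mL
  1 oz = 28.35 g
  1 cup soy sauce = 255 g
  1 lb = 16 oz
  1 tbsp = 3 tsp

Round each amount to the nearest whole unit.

Scaling factor: 16/10 = 8/5 = 1.6.
water: (3 tbsp + 1 tsp = 10/3 tbsp) × 8/5 × 15 mL/tbsp = 80 mL
soy sauce: 2.75 cup × 8/5 × 255 g/cup ÷ 28.35 g/oz ≈ 40 oz
panko: 1.5 oz × 8/5 × 28.35 g/oz ≈ 68 g
plain yogurt: 5 tbsp × 8/5 × 15 mL/tbsp = 120 mL
olive oil: 10 oz × 8/5 × 28.35 g/oz ≈ 454 g

water: 80 mL; soy sauce: 40 oz; panko: 68 g; plain yogurt: 120 mL; olive oil: 454 g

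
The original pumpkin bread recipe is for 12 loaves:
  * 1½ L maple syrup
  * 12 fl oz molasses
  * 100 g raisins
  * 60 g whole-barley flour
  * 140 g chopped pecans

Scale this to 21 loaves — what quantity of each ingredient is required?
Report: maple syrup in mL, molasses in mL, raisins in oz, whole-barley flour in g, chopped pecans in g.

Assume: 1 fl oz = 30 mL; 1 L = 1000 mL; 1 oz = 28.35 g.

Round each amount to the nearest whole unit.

maple syrup: 2625 mL; molasses: 630 mL; raisins: 6 oz; whole-barley flour: 105 g; chopped pecans: 245 g

Scaling factor: 21/12 = 7/4 = 1.75.
maple syrup: 1.5 L × 7/4 × 1000 mL/L = 2625 mL
molasses: 12 fl oz × 7/4 × 30 mL/fl oz = 630 mL
raisins: 100 g × 7/4 ÷ 28.35 g/oz ≈ 6 oz
whole-barley flour: 60 g × 7/4 = 105 g
chopped pecans: 140 g × 7/4 = 245 g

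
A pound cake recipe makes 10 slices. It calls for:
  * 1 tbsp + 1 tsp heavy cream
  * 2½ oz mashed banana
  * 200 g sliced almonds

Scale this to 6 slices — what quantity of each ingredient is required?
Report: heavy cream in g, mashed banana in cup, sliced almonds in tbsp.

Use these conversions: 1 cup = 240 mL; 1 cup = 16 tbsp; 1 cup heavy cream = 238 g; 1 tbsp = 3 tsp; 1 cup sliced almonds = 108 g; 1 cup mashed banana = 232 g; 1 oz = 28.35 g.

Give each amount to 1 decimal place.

Scaling factor: 6/10 = 3/5 = 0.6.
heavy cream: (1 tbsp + 1 tsp = 4/3 tbsp) × 3/5 ÷ 16 tbsp/cup × 238 g/cup = 11.9 g
mashed banana: 2.5 oz × 3/5 × 28.35 g/oz ÷ 232 g/cup ≈ 0.2 cup
sliced almonds: 200 g × 3/5 ÷ 108 g/cup × 16 tbsp/cup ≈ 17.8 tbsp

heavy cream: 11.9 g; mashed banana: 0.2 cup; sliced almonds: 17.8 tbsp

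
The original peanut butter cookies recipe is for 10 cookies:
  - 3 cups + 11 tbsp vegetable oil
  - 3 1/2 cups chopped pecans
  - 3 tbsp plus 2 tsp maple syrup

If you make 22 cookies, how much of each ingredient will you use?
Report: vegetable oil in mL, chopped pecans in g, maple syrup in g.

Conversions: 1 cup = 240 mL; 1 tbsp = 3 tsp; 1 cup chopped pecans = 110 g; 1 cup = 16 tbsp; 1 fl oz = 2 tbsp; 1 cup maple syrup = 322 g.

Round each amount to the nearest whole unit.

vegetable oil: 1947 mL; chopped pecans: 847 g; maple syrup: 162 g

Scaling factor: 22/10 = 11/5 = 2.2.
vegetable oil: (3 cup + 11 tbsp = 3.6875 cup) × 11/5 × 240 mL/cup = 1947 mL
chopped pecans: 3.5 cup × 11/5 × 110 g/cup = 847 g
maple syrup: (3 tbsp + 2 tsp = 11/3 tbsp) × 11/5 ÷ 16 tbsp/cup × 322 g/cup ≈ 162 g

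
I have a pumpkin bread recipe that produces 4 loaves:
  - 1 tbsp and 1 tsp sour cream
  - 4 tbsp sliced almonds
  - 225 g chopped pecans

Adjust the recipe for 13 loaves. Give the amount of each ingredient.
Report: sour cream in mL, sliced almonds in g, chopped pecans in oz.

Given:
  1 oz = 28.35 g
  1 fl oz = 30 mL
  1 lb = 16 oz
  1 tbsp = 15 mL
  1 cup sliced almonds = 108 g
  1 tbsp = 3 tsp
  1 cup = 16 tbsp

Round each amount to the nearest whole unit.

sour cream: 65 mL; sliced almonds: 88 g; chopped pecans: 26 oz

Scaling factor: 13/4 = 3.25.
sour cream: (1 tbsp + 1 tsp = 4/3 tbsp) × 13/4 × 15 mL/tbsp = 65 mL
sliced almonds: 4 tbsp × 13/4 ÷ 16 tbsp/cup × 108 g/cup ≈ 88 g
chopped pecans: 225 g × 13/4 ÷ 28.35 g/oz ≈ 26 oz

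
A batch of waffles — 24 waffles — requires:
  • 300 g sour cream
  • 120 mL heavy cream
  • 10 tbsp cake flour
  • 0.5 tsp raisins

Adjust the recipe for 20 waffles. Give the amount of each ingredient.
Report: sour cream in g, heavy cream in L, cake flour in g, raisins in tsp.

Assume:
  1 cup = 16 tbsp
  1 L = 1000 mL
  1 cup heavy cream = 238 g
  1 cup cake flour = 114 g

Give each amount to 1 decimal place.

Scaling factor: 20/24 = 5/6.
sour cream: 300 g × 5/6 = 250.0 g
heavy cream: 120 mL × 5/6 ÷ 1000 mL/L = 0.1 L
cake flour: 10 tbsp × 5/6 ÷ 16 tbsp/cup × 114 g/cup ≈ 59.4 g
raisins: 0.5 tsp × 5/6 ≈ 0.4 tsp

sour cream: 250.0 g; heavy cream: 0.1 L; cake flour: 59.4 g; raisins: 0.4 tsp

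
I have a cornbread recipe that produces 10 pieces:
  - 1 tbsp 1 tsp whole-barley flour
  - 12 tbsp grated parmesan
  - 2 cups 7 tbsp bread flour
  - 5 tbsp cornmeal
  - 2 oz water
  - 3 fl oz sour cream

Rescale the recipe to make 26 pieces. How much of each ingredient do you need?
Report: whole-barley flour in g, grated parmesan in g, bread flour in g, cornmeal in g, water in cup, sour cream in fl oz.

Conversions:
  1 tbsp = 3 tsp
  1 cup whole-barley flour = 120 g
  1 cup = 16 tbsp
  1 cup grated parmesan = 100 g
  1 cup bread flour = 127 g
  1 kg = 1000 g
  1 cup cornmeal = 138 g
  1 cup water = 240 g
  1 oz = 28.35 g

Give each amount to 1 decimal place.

whole-barley flour: 26.0 g; grated parmesan: 195.0 g; bread flour: 804.9 g; cornmeal: 112.1 g; water: 0.6 cup; sour cream: 7.8 fl oz

Scaling factor: 26/10 = 13/5 = 2.6.
whole-barley flour: (1 tbsp + 1 tsp = 4/3 tbsp) × 13/5 ÷ 16 tbsp/cup × 120 g/cup = 26.0 g
grated parmesan: 12 tbsp × 13/5 ÷ 16 tbsp/cup × 100 g/cup = 195.0 g
bread flour: (2 cup + 7 tbsp = 2.4375 cup) × 13/5 × 127 g/cup ≈ 804.9 g
cornmeal: 5 tbsp × 13/5 ÷ 16 tbsp/cup × 138 g/cup ≈ 112.1 g
water: 2 oz × 13/5 × 28.35 g/oz ÷ 240 g/cup ≈ 0.6 cup
sour cream: 3 fl oz × 13/5 = 7.8 fl oz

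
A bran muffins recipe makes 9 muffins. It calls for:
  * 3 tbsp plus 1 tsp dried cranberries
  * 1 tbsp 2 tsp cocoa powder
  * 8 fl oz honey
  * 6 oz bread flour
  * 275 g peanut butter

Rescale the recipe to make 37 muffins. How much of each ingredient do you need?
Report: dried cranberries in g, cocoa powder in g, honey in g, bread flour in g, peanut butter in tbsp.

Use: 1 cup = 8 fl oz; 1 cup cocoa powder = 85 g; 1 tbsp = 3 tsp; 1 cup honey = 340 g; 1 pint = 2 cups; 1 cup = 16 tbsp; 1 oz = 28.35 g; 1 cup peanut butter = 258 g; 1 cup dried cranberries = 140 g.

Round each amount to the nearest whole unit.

Scaling factor: 37/9.
dried cranberries: (3 tbsp + 1 tsp = 10/3 tbsp) × 37/9 ÷ 16 tbsp/cup × 140 g/cup ≈ 120 g
cocoa powder: (1 tbsp + 2 tsp = 5/3 tbsp) × 37/9 ÷ 16 tbsp/cup × 85 g/cup ≈ 36 g
honey: 8 fl oz × 37/9 ÷ 8 fl oz/cup × 340 g/cup ≈ 1398 g
bread flour: 6 oz × 37/9 × 28.35 g/oz ≈ 699 g
peanut butter: 275 g × 37/9 ÷ 258 g/cup × 16 tbsp/cup ≈ 70 tbsp

dried cranberries: 120 g; cocoa powder: 36 g; honey: 1398 g; bread flour: 699 g; peanut butter: 70 tbsp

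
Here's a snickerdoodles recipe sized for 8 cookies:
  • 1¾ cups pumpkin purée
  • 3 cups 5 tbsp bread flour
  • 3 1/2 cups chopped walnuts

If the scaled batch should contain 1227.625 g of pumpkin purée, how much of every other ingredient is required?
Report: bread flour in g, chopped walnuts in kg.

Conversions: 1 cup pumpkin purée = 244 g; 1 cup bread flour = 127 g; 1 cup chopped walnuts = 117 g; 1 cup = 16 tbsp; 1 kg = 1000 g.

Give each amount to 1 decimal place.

bread flour: 1209.5 g; chopped walnuts: 1.2 kg

The original recipe has 427 g of pumpkin purée, so the scaling factor is 1227.625 ÷ 427 = 23/8 = 2.875.
bread flour: (3 cup + 5 tbsp = 3.3125 cup) × 23/8 × 127 g/cup ≈ 1209.5 g
chopped walnuts: 3.5 cup × 23/8 × 117 g/cup ÷ 1000 g/kg ≈ 1.2 kg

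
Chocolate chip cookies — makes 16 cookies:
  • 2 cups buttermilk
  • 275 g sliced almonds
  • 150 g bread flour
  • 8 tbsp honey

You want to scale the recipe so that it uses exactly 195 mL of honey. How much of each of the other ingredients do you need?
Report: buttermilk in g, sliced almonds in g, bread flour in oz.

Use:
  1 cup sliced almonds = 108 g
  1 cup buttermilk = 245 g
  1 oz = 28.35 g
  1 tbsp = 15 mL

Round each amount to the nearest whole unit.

The original recipe has 120 mL of honey, so the scaling factor is 195 ÷ 120 = 13/8 = 1.625.
buttermilk: 2 cup × 13/8 × 245 g/cup ≈ 796 g
sliced almonds: 275 g × 13/8 ≈ 447 g
bread flour: 150 g × 13/8 ÷ 28.35 g/oz ≈ 9 oz

buttermilk: 796 g; sliced almonds: 447 g; bread flour: 9 oz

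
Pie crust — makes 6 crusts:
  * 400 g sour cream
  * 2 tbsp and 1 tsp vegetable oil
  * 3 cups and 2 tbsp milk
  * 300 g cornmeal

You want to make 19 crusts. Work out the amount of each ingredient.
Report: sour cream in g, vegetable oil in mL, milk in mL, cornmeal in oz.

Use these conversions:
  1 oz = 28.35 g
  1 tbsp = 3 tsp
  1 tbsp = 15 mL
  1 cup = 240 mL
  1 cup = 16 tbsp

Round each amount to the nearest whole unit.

sour cream: 1267 g; vegetable oil: 111 mL; milk: 2375 mL; cornmeal: 34 oz

Scaling factor: 19/6.
sour cream: 400 g × 19/6 ≈ 1267 g
vegetable oil: (2 tbsp + 1 tsp = 7/3 tbsp) × 19/6 × 15 mL/tbsp ≈ 111 mL
milk: (3 cup + 2 tbsp = 3.125 cup) × 19/6 × 240 mL/cup = 2375 mL
cornmeal: 300 g × 19/6 ÷ 28.35 g/oz ≈ 34 oz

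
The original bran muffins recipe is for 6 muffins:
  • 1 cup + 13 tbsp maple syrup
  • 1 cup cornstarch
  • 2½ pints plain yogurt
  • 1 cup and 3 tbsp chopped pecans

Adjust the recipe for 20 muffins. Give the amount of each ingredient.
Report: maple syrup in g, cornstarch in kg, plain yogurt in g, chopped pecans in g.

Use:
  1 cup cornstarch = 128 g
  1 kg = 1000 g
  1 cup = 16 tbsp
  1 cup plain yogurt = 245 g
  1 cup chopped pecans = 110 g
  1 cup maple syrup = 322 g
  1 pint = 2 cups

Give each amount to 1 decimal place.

maple syrup: 1945.4 g; cornstarch: 0.4 kg; plain yogurt: 4083.3 g; chopped pecans: 435.4 g

Scaling factor: 20/6 = 10/3.
maple syrup: (1 cup + 13 tbsp = 1.8125 cup) × 10/3 × 322 g/cup ≈ 1945.4 g
cornstarch: 1 cup × 10/3 × 128 g/cup ÷ 1000 g/kg ≈ 0.4 kg
plain yogurt: 2.5 pint × 10/3 × 2 cup/pint × 245 g/cup ≈ 4083.3 g
chopped pecans: (1 cup + 3 tbsp = 1.1875 cup) × 10/3 × 110 g/cup ≈ 435.4 g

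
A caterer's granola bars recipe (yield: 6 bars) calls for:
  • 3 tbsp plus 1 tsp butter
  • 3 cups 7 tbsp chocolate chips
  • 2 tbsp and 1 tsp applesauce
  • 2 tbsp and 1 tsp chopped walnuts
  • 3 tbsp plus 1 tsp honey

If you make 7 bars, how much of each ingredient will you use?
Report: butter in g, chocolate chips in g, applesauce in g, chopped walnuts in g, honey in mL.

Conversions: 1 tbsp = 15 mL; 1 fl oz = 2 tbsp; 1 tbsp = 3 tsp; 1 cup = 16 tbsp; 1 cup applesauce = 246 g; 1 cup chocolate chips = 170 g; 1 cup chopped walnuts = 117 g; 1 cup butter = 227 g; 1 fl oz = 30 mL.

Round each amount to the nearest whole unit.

Scaling factor: 7/6.
butter: (3 tbsp + 1 tsp = 10/3 tbsp) × 7/6 ÷ 16 tbsp/cup × 227 g/cup ≈ 55 g
chocolate chips: (3 cup + 7 tbsp = 3.4375 cup) × 7/6 × 170 g/cup ≈ 682 g
applesauce: (2 tbsp + 1 tsp = 7/3 tbsp) × 7/6 ÷ 16 tbsp/cup × 246 g/cup ≈ 42 g
chopped walnuts: (2 tbsp + 1 tsp = 7/3 tbsp) × 7/6 ÷ 16 tbsp/cup × 117 g/cup ≈ 20 g
honey: (3 tbsp + 1 tsp = 10/3 tbsp) × 7/6 × 15 mL/tbsp ≈ 58 mL

butter: 55 g; chocolate chips: 682 g; applesauce: 42 g; chopped walnuts: 20 g; honey: 58 mL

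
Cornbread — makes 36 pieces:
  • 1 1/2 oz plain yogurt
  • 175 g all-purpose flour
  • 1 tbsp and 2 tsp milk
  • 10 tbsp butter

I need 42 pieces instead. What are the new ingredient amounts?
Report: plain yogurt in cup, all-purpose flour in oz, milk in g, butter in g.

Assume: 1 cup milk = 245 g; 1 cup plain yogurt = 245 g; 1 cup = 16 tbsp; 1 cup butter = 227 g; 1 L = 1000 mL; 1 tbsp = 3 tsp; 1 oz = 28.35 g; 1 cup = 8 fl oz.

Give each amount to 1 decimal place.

Scaling factor: 42/36 = 7/6.
plain yogurt: 1.5 oz × 7/6 × 28.35 g/oz ÷ 245 g/cup ≈ 0.2 cup
all-purpose flour: 175 g × 7/6 ÷ 28.35 g/oz ≈ 7.2 oz
milk: (1 tbsp + 2 tsp = 5/3 tbsp) × 7/6 ÷ 16 tbsp/cup × 245 g/cup ≈ 29.8 g
butter: 10 tbsp × 7/6 ÷ 16 tbsp/cup × 227 g/cup ≈ 165.5 g

plain yogurt: 0.2 cup; all-purpose flour: 7.2 oz; milk: 29.8 g; butter: 165.5 g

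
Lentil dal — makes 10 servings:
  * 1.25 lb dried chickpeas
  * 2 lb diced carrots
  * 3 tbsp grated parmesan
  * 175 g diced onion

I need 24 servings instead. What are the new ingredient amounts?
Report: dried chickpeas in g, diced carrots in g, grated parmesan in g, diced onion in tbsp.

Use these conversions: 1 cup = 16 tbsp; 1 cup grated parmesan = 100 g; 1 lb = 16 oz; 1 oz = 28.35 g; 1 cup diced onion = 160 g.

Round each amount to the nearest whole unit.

dried chickpeas: 1361 g; diced carrots: 2177 g; grated parmesan: 45 g; diced onion: 42 tbsp

Scaling factor: 24/10 = 12/5 = 2.4.
dried chickpeas: 1.25 lb × 12/5 × 16 oz/lb × 28.35 g/oz ≈ 1361 g
diced carrots: 2 lb × 12/5 × 16 oz/lb × 28.35 g/oz ≈ 2177 g
grated parmesan: 3 tbsp × 12/5 ÷ 16 tbsp/cup × 100 g/cup = 45 g
diced onion: 175 g × 12/5 ÷ 160 g/cup × 16 tbsp/cup = 42 tbsp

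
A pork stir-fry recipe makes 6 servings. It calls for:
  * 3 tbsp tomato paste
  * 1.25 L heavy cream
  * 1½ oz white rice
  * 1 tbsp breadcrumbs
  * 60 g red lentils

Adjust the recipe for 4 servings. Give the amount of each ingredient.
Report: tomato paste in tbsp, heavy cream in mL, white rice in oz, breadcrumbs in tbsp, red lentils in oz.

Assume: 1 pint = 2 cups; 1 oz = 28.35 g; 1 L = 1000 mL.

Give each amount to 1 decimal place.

Scaling factor: 4/6 = 2/3.
tomato paste: 3 tbsp × 2/3 = 2.0 tbsp
heavy cream: 1.25 L × 2/3 × 1000 mL/L ≈ 833.3 mL
white rice: 1.5 oz × 2/3 = 1.0 oz
breadcrumbs: 1 tbsp × 2/3 ≈ 0.7 tbsp
red lentils: 60 g × 2/3 ÷ 28.35 g/oz ≈ 1.4 oz

tomato paste: 2.0 tbsp; heavy cream: 833.3 mL; white rice: 1.0 oz; breadcrumbs: 0.7 tbsp; red lentils: 1.4 oz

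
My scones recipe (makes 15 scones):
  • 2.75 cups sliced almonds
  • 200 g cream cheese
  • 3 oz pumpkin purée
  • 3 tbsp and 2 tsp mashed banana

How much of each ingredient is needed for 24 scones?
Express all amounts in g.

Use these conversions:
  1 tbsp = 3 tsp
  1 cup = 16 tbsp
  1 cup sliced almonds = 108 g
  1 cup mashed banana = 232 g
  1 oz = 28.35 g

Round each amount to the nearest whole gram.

sliced almonds: 475 g; cream cheese: 320 g; pumpkin purée: 136 g; mashed banana: 85 g

Scaling factor: 24/15 = 8/5 = 1.6.
sliced almonds: 2.75 cup × 8/5 × 108 g/cup ≈ 475 g
cream cheese: 200 g × 8/5 = 320 g
pumpkin purée: 3 oz × 8/5 × 28.35 g/oz ≈ 136 g
mashed banana: (3 tbsp + 2 tsp = 11/3 tbsp) × 8/5 ÷ 16 tbsp/cup × 232 g/cup ≈ 85 g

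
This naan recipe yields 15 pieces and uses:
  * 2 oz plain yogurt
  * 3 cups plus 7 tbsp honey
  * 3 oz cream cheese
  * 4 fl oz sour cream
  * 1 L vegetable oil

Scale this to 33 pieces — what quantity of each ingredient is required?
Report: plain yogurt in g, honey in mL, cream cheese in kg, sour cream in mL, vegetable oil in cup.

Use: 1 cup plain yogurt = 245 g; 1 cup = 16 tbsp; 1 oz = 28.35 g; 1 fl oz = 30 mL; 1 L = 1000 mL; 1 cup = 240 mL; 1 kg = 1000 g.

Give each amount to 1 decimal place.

plain yogurt: 124.7 g; honey: 1815.0 mL; cream cheese: 0.2 kg; sour cream: 264.0 mL; vegetable oil: 9.2 cup

Scaling factor: 33/15 = 11/5 = 2.2.
plain yogurt: 2 oz × 11/5 × 28.35 g/oz ≈ 124.7 g
honey: (3 cup + 7 tbsp = 3.4375 cup) × 11/5 × 240 mL/cup = 1815.0 mL
cream cheese: 3 oz × 11/5 × 28.35 g/oz ÷ 1000 g/kg ≈ 0.2 kg
sour cream: 4 fl oz × 11/5 × 30 mL/fl oz = 264.0 mL
vegetable oil: 1 L × 11/5 × 1000 mL/L ÷ 240 mL/cup ≈ 9.2 cup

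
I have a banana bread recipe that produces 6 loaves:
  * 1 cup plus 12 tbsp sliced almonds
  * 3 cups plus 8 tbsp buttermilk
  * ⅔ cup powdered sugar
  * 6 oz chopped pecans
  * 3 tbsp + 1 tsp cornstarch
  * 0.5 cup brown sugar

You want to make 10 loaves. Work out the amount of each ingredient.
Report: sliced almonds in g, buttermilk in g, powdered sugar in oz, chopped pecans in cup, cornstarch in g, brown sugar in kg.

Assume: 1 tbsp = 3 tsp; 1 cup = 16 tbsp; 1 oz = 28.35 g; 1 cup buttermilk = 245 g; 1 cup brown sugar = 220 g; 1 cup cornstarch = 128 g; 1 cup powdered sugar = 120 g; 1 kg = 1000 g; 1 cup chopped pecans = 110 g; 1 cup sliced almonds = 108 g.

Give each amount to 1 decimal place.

sliced almonds: 315.0 g; buttermilk: 1429.2 g; powdered sugar: 4.7 oz; chopped pecans: 2.6 cup; cornstarch: 44.4 g; brown sugar: 0.2 kg

Scaling factor: 10/6 = 5/3.
sliced almonds: (1 cup + 12 tbsp = 1.75 cup) × 5/3 × 108 g/cup = 315.0 g
buttermilk: (3 cup + 8 tbsp = 3.5 cup) × 5/3 × 245 g/cup ≈ 1429.2 g
powdered sugar: 2/3 cup × 5/3 × 120 g/cup ÷ 28.35 g/oz ≈ 4.7 oz
chopped pecans: 6 oz × 5/3 × 28.35 g/oz ÷ 110 g/cup ≈ 2.6 cup
cornstarch: (3 tbsp + 1 tsp = 10/3 tbsp) × 5/3 ÷ 16 tbsp/cup × 128 g/cup ≈ 44.4 g
brown sugar: 0.5 cup × 5/3 × 220 g/cup ÷ 1000 g/kg ≈ 0.2 kg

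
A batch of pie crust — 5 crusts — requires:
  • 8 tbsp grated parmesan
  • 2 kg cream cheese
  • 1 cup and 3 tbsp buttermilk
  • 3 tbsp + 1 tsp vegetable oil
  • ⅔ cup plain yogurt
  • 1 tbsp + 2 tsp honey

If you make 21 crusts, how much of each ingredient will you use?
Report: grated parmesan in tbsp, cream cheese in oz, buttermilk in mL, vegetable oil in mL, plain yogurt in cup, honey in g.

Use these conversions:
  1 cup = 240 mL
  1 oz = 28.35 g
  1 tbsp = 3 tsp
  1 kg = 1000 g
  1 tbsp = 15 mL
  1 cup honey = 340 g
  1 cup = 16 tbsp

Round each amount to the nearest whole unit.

Scaling factor: 21/5 = 4.2.
grated parmesan: 8 tbsp × 21/5 ≈ 34 tbsp
cream cheese: 2 kg × 21/5 × 1000 g/kg ÷ 28.35 g/oz ≈ 296 oz
buttermilk: (1 cup + 3 tbsp = 1.1875 cup) × 21/5 × 240 mL/cup = 1197 mL
vegetable oil: (3 tbsp + 1 tsp = 10/3 tbsp) × 21/5 × 15 mL/tbsp = 210 mL
plain yogurt: 2/3 cup × 21/5 ≈ 3 cup
honey: (1 tbsp + 2 tsp = 5/3 tbsp) × 21/5 ÷ 16 tbsp/cup × 340 g/cup ≈ 149 g

grated parmesan: 34 tbsp; cream cheese: 296 oz; buttermilk: 1197 mL; vegetable oil: 210 mL; plain yogurt: 3 cup; honey: 149 g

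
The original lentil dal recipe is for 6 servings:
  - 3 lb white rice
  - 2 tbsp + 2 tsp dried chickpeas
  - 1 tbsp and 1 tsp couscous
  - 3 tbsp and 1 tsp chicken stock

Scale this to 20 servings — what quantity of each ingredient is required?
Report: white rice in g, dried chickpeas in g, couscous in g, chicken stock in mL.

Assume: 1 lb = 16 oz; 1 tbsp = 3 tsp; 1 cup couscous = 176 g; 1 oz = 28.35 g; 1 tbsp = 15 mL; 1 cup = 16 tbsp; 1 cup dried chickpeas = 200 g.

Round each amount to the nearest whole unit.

Scaling factor: 20/6 = 10/3.
white rice: 3 lb × 10/3 × 16 oz/lb × 28.35 g/oz = 4536 g
dried chickpeas: (2 tbsp + 2 tsp = 8/3 tbsp) × 10/3 ÷ 16 tbsp/cup × 200 g/cup ≈ 111 g
couscous: (1 tbsp + 1 tsp = 4/3 tbsp) × 10/3 ÷ 16 tbsp/cup × 176 g/cup ≈ 49 g
chicken stock: (3 tbsp + 1 tsp = 10/3 tbsp) × 10/3 × 15 mL/tbsp ≈ 167 mL

white rice: 4536 g; dried chickpeas: 111 g; couscous: 49 g; chicken stock: 167 mL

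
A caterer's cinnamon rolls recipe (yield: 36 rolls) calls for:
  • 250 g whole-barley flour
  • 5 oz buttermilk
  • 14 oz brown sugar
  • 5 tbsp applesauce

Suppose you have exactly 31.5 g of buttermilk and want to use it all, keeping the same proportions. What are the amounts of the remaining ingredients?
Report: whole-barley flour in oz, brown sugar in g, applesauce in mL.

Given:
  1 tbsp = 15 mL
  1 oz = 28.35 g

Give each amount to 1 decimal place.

The original recipe has 141.75 g of buttermilk, so the scaling factor is 31.5 ÷ 141.75 = 2/9.
whole-barley flour: 250 g × 2/9 ÷ 28.35 g/oz ≈ 2.0 oz
brown sugar: 14 oz × 2/9 × 28.35 g/oz = 88.2 g
applesauce: 5 tbsp × 2/9 × 15 mL/tbsp ≈ 16.7 mL

whole-barley flour: 2.0 oz; brown sugar: 88.2 g; applesauce: 16.7 mL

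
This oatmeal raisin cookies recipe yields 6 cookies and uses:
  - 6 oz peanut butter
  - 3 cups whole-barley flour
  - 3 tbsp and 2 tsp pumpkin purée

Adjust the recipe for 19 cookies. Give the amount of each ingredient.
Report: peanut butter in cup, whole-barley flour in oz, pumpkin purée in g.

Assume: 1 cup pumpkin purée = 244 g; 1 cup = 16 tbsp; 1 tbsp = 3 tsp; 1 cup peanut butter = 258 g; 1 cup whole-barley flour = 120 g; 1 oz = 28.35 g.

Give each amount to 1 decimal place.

peanut butter: 2.1 cup; whole-barley flour: 40.2 oz; pumpkin purée: 177.1 g

Scaling factor: 19/6.
peanut butter: 6 oz × 19/6 × 28.35 g/oz ÷ 258 g/cup ≈ 2.1 cup
whole-barley flour: 3 cup × 19/6 × 120 g/cup ÷ 28.35 g/oz ≈ 40.2 oz
pumpkin purée: (3 tbsp + 2 tsp = 11/3 tbsp) × 19/6 ÷ 16 tbsp/cup × 244 g/cup ≈ 177.1 g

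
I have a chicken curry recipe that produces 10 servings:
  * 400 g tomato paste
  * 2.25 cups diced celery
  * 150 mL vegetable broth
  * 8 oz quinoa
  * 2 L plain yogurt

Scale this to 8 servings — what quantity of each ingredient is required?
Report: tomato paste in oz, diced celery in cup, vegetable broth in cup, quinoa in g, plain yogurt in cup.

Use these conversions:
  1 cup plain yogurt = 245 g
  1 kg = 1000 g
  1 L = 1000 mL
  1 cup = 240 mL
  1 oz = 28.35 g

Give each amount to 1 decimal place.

tomato paste: 11.3 oz; diced celery: 1.8 cup; vegetable broth: 0.5 cup; quinoa: 181.4 g; plain yogurt: 6.7 cup

Scaling factor: 8/10 = 4/5 = 0.8.
tomato paste: 400 g × 4/5 ÷ 28.35 g/oz ≈ 11.3 oz
diced celery: 2.25 cup × 4/5 = 1.8 cup
vegetable broth: 150 mL × 4/5 ÷ 240 mL/cup = 0.5 cup
quinoa: 8 oz × 4/5 × 28.35 g/oz ≈ 181.4 g
plain yogurt: 2 L × 4/5 × 1000 mL/L ÷ 240 mL/cup ≈ 6.7 cup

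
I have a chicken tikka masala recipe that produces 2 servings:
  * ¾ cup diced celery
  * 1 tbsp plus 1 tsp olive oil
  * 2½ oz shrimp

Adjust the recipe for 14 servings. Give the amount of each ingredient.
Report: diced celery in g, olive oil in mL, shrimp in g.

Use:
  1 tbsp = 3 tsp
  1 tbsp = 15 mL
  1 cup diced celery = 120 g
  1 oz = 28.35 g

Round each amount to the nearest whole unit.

diced celery: 630 g; olive oil: 140 mL; shrimp: 496 g

Scaling factor: 14/2 = 7.
diced celery: 0.75 cup × 7 × 120 g/cup = 630 g
olive oil: (1 tbsp + 1 tsp = 4/3 tbsp) × 7 × 15 mL/tbsp = 140 mL
shrimp: 2.5 oz × 7 × 28.35 g/oz ≈ 496 g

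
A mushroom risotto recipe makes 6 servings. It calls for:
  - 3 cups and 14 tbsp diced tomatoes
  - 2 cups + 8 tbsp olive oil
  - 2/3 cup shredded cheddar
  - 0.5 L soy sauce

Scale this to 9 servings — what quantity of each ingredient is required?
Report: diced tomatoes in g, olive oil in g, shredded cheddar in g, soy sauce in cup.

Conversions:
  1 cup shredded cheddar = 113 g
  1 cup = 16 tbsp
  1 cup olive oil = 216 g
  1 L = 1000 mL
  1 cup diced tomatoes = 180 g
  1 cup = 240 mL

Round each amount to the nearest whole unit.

Scaling factor: 9/6 = 3/2 = 1.5.
diced tomatoes: (3 cup + 14 tbsp = 3.875 cup) × 3/2 × 180 g/cup ≈ 1046 g
olive oil: (2 cup + 8 tbsp = 2.5 cup) × 3/2 × 216 g/cup = 810 g
shredded cheddar: 2/3 cup × 3/2 × 113 g/cup = 113 g
soy sauce: 0.5 L × 3/2 × 1000 mL/L ÷ 240 mL/cup ≈ 3 cup

diced tomatoes: 1046 g; olive oil: 810 g; shredded cheddar: 113 g; soy sauce: 3 cup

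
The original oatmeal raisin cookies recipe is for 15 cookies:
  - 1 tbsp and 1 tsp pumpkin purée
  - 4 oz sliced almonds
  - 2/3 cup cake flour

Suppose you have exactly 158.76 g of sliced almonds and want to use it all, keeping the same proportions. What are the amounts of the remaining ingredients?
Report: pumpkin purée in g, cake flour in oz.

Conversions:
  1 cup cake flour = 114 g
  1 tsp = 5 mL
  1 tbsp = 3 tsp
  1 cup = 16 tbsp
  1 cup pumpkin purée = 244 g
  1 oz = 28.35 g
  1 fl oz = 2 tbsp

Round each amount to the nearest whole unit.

pumpkin purée: 28 g; cake flour: 4 oz

The original recipe has 113.4 g of sliced almonds, so the scaling factor is 158.76 ÷ 113.4 = 7/5 = 1.4.
pumpkin purée: (1 tbsp + 1 tsp = 4/3 tbsp) × 7/5 ÷ 16 tbsp/cup × 244 g/cup ≈ 28 g
cake flour: 2/3 cup × 7/5 × 114 g/cup ÷ 28.35 g/oz ≈ 4 oz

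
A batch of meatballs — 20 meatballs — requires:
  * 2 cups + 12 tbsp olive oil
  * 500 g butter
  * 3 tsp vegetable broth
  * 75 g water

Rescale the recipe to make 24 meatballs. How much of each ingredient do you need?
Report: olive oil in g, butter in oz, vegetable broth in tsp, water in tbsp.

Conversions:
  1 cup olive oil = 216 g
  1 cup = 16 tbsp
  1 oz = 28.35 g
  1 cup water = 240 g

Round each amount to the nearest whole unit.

Scaling factor: 24/20 = 6/5 = 1.2.
olive oil: (2 cup + 12 tbsp = 2.75 cup) × 6/5 × 216 g/cup ≈ 713 g
butter: 500 g × 6/5 ÷ 28.35 g/oz ≈ 21 oz
vegetable broth: 3 tsp × 6/5 ≈ 4 tsp
water: 75 g × 6/5 ÷ 240 g/cup × 16 tbsp/cup = 6 tbsp

olive oil: 713 g; butter: 21 oz; vegetable broth: 4 tsp; water: 6 tbsp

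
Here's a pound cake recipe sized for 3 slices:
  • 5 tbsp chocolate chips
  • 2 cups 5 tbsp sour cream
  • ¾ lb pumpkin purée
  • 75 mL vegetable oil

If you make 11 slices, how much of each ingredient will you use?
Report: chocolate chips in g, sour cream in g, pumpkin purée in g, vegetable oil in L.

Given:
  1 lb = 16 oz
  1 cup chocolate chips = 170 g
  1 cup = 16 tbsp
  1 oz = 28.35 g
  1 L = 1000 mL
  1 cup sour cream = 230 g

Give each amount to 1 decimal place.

chocolate chips: 194.8 g; sour cream: 1950.2 g; pumpkin purée: 1247.4 g; vegetable oil: 0.3 L

Scaling factor: 11/3.
chocolate chips: 5 tbsp × 11/3 ÷ 16 tbsp/cup × 170 g/cup ≈ 194.8 g
sour cream: (2 cup + 5 tbsp = 2.3125 cup) × 11/3 × 230 g/cup ≈ 1950.2 g
pumpkin purée: 0.75 lb × 11/3 × 16 oz/lb × 28.35 g/oz = 1247.4 g
vegetable oil: 75 mL × 11/3 ÷ 1000 mL/L ≈ 0.3 L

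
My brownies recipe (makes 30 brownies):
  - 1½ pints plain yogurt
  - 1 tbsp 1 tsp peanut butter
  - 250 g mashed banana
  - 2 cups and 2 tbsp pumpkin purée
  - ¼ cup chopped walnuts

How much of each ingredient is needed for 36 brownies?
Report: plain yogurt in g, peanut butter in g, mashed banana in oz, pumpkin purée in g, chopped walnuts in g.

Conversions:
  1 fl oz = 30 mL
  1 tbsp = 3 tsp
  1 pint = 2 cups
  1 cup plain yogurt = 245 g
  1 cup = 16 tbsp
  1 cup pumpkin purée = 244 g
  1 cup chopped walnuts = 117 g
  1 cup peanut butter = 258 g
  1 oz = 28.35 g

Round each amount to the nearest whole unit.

Scaling factor: 36/30 = 6/5 = 1.2.
plain yogurt: 1.5 pint × 6/5 × 2 cup/pint × 245 g/cup = 882 g
peanut butter: (1 tbsp + 1 tsp = 4/3 tbsp) × 6/5 ÷ 16 tbsp/cup × 258 g/cup ≈ 26 g
mashed banana: 250 g × 6/5 ÷ 28.35 g/oz ≈ 11 oz
pumpkin purée: (2 cup + 2 tbsp = 2.125 cup) × 6/5 × 244 g/cup ≈ 622 g
chopped walnuts: 0.25 cup × 6/5 × 117 g/cup ≈ 35 g

plain yogurt: 882 g; peanut butter: 26 g; mashed banana: 11 oz; pumpkin purée: 622 g; chopped walnuts: 35 g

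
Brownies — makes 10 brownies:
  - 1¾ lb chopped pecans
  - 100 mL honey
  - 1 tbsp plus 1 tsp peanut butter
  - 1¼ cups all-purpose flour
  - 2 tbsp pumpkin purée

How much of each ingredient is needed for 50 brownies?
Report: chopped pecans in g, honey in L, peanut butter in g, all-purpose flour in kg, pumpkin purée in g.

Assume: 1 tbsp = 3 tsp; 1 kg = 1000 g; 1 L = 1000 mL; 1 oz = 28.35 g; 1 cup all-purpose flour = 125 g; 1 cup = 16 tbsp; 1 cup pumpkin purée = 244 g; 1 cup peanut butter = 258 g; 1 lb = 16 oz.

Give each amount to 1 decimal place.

Scaling factor: 50/10 = 5.
chopped pecans: 1.75 lb × 5 × 16 oz/lb × 28.35 g/oz = 3969.0 g
honey: 100 mL × 5 ÷ 1000 mL/L = 0.5 L
peanut butter: (1 tbsp + 1 tsp = 4/3 tbsp) × 5 ÷ 16 tbsp/cup × 258 g/cup = 107.5 g
all-purpose flour: 1.25 cup × 5 × 125 g/cup ÷ 1000 g/kg ≈ 0.8 kg
pumpkin purée: 2 tbsp × 5 ÷ 16 tbsp/cup × 244 g/cup = 152.5 g

chopped pecans: 3969.0 g; honey: 0.5 L; peanut butter: 107.5 g; all-purpose flour: 0.8 kg; pumpkin purée: 152.5 g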